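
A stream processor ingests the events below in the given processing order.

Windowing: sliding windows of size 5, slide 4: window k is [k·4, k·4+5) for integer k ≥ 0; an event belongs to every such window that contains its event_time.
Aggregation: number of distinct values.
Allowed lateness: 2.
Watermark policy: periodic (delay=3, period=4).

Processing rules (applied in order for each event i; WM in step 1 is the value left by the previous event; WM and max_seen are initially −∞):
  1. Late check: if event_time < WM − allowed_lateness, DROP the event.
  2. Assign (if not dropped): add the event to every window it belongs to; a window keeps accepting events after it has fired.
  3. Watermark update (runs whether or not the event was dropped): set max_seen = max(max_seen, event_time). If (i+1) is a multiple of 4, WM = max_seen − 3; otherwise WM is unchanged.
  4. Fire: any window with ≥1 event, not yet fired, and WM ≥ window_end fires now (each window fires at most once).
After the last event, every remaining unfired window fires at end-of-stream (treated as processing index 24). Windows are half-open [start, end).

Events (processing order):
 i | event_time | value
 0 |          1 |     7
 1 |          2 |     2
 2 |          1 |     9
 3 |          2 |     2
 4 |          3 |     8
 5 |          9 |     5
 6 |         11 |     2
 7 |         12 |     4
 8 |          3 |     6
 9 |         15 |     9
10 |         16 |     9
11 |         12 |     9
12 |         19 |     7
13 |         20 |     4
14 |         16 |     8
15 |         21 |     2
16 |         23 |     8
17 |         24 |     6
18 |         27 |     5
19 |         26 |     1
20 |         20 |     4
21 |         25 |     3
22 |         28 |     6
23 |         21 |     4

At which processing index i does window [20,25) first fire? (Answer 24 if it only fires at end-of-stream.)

23

i=0 t=1 v=7: → [0,5); WM=−∞
i=1 t=2 v=2: → [0,5); WM=−∞
i=2 t=1 v=9: → [0,5); WM=−∞
i=3 t=2 v=2: → [0,5); WM=-1
i=4 t=3 v=8: → [0,5); WM=-1
i=5 t=9 v=5: → [8,13); WM=-1
i=6 t=11 v=2: → [8,13); WM=-1
i=7 t=12 v=4: → [12,17),[8,13); WM=9; [0,5) fires=4
i=8 t=3 v=6: DROP (t<9-2); WM=9
i=9 t=15 v=9: → [12,17); WM=9
i=10 t=16 v=9: → [16,21),[12,17); WM=9
i=11 t=12 v=9: → [12,17),[8,13); WM=13; [8,13) fires=4
i=12 t=19 v=7: → [16,21); WM=13
i=13 t=20 v=4: → [20,25),[16,21); WM=13
i=14 t=16 v=8: → [16,21),[12,17); WM=13
i=15 t=21 v=2: → [20,25); WM=18; [12,17) fires=3
i=16 t=23 v=8: → [20,25); WM=18
i=17 t=24 v=6: → [24,29),[20,25); WM=18
i=18 t=27 v=5: → [24,29); WM=18
i=19 t=26 v=1: → [24,29); WM=24; [16,21) fires=4
i=20 t=20 v=4: DROP (t<24-2); WM=24
i=21 t=25 v=3: → [24,29); WM=24
i=22 t=28 v=6: → [28,33),[24,29); WM=24
i=23 t=21 v=4: DROP (t<24-2); WM=25; [20,25) fires=4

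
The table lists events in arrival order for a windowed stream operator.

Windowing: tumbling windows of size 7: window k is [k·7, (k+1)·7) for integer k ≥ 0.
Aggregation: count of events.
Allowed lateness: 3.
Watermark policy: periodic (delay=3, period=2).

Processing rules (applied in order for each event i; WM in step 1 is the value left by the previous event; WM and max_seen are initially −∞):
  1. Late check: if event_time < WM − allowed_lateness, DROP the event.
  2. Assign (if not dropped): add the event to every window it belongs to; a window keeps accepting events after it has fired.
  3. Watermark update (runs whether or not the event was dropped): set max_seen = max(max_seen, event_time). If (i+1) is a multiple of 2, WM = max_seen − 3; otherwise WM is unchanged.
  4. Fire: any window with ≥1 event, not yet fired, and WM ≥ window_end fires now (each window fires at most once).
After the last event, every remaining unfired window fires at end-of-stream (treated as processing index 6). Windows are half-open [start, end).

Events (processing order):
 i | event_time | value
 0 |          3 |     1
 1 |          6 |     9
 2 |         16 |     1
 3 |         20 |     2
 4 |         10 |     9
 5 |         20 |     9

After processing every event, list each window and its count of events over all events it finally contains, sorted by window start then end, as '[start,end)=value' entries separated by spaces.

[0,7)=2 [14,21)=3

i=0 t=3 v=1: → [0,7); WM=−∞
i=1 t=6 v=9: → [0,7); WM=3
i=2 t=16 v=1: → [14,21); WM=3
i=3 t=20 v=2: → [14,21); WM=17; [0,7) fires=2
i=4 t=10 v=9: DROP (t<17-3); WM=17
i=5 t=20 v=9: → [14,21); WM=17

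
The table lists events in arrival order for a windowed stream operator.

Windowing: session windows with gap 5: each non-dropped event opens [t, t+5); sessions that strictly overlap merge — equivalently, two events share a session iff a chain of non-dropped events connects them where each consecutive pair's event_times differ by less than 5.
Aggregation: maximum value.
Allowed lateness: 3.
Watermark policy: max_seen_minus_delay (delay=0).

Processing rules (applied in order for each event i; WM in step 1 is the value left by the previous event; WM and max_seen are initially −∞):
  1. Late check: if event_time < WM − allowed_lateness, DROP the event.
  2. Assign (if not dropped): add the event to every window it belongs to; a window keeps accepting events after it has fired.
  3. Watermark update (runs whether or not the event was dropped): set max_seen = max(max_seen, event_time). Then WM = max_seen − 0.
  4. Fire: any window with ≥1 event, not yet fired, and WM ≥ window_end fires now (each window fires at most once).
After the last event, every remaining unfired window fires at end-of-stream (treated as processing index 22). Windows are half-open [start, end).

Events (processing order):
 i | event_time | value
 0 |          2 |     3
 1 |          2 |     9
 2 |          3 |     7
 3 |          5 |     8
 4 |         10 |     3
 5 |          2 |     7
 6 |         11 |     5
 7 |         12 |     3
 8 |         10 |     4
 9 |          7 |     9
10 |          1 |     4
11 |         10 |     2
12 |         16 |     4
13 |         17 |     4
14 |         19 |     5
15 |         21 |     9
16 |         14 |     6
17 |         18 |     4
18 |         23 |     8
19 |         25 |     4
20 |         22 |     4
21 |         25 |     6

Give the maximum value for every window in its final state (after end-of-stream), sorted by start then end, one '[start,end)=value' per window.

[2,10)=9 [10,30)=9

i=0 t=2 v=3: → [2,7); WM=2
i=1 t=2 v=9: → [2,7); WM=2
i=2 t=3 v=7: → [2,8); WM=3
i=3 t=5 v=8: → [2,10); WM=5
i=4 t=10 v=3: → [10,15); WM=10
i=5 t=2 v=7: DROP (t<10-3); WM=10
i=6 t=11 v=5: → [10,16); WM=11
i=7 t=12 v=3: → [10,17); WM=12
i=8 t=10 v=4: → [10,17); WM=12
i=9 t=7 v=9: DROP (t<12-3); WM=12
i=10 t=1 v=4: DROP (t<12-3); WM=12
i=11 t=10 v=2: → [10,17); WM=12
i=12 t=16 v=4: → [10,21); WM=16
i=13 t=17 v=4: → [10,22); WM=17
i=14 t=19 v=5: → [10,24); WM=19
i=15 t=21 v=9: → [10,26); WM=21
i=16 t=14 v=6: DROP (t<21-3); WM=21
i=17 t=18 v=4: → [10,26); WM=21
i=18 t=23 v=8: → [10,28); WM=23
i=19 t=25 v=4: → [10,30); WM=25
i=20 t=22 v=4: → [10,30); WM=25
i=21 t=25 v=6: → [10,30); WM=25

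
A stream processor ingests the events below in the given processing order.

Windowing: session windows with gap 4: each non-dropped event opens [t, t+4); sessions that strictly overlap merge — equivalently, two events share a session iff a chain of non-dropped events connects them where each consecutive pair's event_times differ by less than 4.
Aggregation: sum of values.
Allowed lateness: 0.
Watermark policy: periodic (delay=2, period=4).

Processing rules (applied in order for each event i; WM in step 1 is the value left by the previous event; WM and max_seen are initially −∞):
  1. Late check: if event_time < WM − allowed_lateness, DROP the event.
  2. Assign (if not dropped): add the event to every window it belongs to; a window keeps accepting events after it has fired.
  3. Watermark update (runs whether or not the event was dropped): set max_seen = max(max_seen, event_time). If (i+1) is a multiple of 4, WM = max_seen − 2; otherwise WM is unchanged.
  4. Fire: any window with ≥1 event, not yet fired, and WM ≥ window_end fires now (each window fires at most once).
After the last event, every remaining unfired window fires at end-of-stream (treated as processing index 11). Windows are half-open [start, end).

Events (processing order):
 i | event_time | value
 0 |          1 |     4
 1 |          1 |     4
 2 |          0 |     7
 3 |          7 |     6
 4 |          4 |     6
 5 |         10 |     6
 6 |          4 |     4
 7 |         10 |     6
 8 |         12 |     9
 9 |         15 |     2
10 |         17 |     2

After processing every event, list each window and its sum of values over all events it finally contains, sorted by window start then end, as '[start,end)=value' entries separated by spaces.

i=0 t=1 v=4: → [1,5); WM=−∞
i=1 t=1 v=4: → [1,5); WM=−∞
i=2 t=0 v=7: → [0,5); WM=−∞
i=3 t=7 v=6: → [7,11); WM=5
i=4 t=4 v=6: DROP (t<5-0); WM=5
i=5 t=10 v=6: → [7,14); WM=5
i=6 t=4 v=4: DROP (t<5-0); WM=5
i=7 t=10 v=6: → [7,14); WM=8
i=8 t=12 v=9: → [7,16); WM=8
i=9 t=15 v=2: → [7,19); WM=8
i=10 t=17 v=2: → [7,21); WM=8

[0,5)=15 [7,21)=31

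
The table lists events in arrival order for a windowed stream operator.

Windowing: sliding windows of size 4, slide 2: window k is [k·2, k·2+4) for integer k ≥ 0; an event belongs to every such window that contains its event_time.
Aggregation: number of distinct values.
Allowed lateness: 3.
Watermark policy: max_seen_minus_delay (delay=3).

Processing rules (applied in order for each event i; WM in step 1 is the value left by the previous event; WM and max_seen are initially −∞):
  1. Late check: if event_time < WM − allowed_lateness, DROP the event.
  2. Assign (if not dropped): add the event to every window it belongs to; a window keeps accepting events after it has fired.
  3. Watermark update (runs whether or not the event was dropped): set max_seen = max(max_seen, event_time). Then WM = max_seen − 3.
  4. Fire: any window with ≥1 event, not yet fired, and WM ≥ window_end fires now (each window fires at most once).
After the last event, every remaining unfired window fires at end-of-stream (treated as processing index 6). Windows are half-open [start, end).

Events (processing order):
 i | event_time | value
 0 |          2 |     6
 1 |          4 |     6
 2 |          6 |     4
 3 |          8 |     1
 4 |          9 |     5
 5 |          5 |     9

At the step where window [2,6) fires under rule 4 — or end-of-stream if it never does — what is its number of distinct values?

1

i=0 t=2 v=6: → [2,6),[0,4); WM=-1
i=1 t=4 v=6: → [4,8),[2,6); WM=1
i=2 t=6 v=4: → [6,10),[4,8); WM=3
i=3 t=8 v=1: → [8,12),[6,10); WM=5; [0,4) fires=1
i=4 t=9 v=5: → [8,12),[6,10); WM=6; [2,6) fires=1
i=5 t=5 v=9: → [4,8),[2,6); WM=6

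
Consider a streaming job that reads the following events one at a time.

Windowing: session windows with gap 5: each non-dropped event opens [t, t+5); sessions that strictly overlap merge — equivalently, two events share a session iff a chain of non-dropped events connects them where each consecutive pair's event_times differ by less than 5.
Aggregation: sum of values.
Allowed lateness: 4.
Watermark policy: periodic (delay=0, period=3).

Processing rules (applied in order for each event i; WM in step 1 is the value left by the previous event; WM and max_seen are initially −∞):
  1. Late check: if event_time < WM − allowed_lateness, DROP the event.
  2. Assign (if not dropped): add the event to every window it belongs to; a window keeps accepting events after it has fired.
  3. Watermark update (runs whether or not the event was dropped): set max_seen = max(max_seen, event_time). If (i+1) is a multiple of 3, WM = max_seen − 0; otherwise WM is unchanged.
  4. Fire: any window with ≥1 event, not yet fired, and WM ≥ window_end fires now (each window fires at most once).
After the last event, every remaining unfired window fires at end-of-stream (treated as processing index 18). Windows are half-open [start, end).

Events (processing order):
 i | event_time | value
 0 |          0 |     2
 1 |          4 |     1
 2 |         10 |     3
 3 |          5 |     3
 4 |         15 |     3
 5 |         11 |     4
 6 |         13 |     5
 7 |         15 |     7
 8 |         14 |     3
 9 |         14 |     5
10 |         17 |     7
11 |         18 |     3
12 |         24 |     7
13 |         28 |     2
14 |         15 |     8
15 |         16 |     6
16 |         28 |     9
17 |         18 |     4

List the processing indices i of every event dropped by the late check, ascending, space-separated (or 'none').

3 15 17

i=0 t=0 v=2: → [0,5); WM=−∞
i=1 t=4 v=1: → [0,9); WM=−∞
i=2 t=10 v=3: → [10,15); WM=10
i=3 t=5 v=3: DROP (t<10-4); WM=10
i=4 t=15 v=3: → [15,20); WM=10
i=5 t=11 v=4: → [10,20); WM=15
i=6 t=13 v=5: → [10,20); WM=15
i=7 t=15 v=7: → [10,20); WM=15
i=8 t=14 v=3: → [10,20); WM=15
i=9 t=14 v=5: → [10,20); WM=15
i=10 t=17 v=7: → [10,22); WM=15
i=11 t=18 v=3: → [10,23); WM=18
i=12 t=24 v=7: → [24,29); WM=18
i=13 t=28 v=2: → [24,33); WM=18
i=14 t=15 v=8: → [10,23); WM=28
i=15 t=16 v=6: DROP (t<28-4); WM=28
i=16 t=28 v=9: → [24,33); WM=28
i=17 t=18 v=4: DROP (t<28-4); WM=28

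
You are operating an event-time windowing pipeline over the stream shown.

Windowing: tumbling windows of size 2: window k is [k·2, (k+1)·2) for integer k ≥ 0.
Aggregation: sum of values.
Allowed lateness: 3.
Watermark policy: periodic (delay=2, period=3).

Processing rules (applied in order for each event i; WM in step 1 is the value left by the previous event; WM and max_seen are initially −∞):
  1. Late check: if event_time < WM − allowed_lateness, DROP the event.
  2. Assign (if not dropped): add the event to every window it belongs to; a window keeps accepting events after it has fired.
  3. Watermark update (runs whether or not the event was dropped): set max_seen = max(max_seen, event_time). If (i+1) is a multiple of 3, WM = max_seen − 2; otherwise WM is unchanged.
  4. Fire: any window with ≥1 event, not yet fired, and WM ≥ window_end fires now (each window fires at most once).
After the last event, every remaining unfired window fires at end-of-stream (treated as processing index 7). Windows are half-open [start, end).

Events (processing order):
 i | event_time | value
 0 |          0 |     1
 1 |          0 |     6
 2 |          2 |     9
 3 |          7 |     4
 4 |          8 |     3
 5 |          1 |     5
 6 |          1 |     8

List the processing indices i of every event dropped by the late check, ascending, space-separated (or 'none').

6

i=0 t=0 v=1: → [0,2); WM=−∞
i=1 t=0 v=6: → [0,2); WM=−∞
i=2 t=2 v=9: → [2,4); WM=0
i=3 t=7 v=4: → [6,8); WM=0
i=4 t=8 v=3: → [8,10); WM=0
i=5 t=1 v=5: → [0,2); WM=6; [0,2) fires=12 [2,4) fires=9
i=6 t=1 v=8: DROP (t<6-3); WM=6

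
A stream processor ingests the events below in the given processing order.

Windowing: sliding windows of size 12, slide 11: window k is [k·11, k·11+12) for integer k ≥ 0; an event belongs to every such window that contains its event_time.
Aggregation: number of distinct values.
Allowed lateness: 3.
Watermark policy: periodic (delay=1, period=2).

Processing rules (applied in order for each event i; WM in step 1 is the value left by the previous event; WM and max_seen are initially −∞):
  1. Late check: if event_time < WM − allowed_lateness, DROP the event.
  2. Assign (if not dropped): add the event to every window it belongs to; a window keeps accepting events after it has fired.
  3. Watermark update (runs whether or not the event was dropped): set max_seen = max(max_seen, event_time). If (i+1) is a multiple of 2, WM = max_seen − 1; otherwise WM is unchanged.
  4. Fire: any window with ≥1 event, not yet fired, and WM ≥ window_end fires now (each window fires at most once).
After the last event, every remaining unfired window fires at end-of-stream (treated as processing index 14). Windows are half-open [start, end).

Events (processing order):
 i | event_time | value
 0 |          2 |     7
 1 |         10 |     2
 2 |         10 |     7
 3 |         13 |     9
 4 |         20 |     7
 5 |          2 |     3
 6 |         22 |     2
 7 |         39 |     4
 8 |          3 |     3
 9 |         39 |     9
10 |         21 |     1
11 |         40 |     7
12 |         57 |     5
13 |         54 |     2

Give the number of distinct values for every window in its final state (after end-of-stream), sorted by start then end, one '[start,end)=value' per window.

[0,12)=2 [11,23)=3 [22,34)=1 [33,45)=3 [44,56)=1 [55,67)=1

i=0 t=2 v=7: → [0,12); WM=−∞
i=1 t=10 v=2: → [0,12); WM=9
i=2 t=10 v=7: → [0,12); WM=9
i=3 t=13 v=9: → [11,23); WM=12; [0,12) fires=2
i=4 t=20 v=7: → [11,23); WM=12
i=5 t=2 v=3: DROP (t<12-3); WM=19
i=6 t=22 v=2: → [22,34),[11,23); WM=19
i=7 t=39 v=4: → [33,45); WM=38; [11,23) fires=3 [22,34) fires=1
i=8 t=3 v=3: DROP (t<38-3); WM=38
i=9 t=39 v=9: → [33,45); WM=38
i=10 t=21 v=1: DROP (t<38-3); WM=38
i=11 t=40 v=7: → [33,45); WM=39
i=12 t=57 v=5: → [55,67); WM=39
i=13 t=54 v=2: → [44,56); WM=56; [33,45) fires=3 [44,56) fires=1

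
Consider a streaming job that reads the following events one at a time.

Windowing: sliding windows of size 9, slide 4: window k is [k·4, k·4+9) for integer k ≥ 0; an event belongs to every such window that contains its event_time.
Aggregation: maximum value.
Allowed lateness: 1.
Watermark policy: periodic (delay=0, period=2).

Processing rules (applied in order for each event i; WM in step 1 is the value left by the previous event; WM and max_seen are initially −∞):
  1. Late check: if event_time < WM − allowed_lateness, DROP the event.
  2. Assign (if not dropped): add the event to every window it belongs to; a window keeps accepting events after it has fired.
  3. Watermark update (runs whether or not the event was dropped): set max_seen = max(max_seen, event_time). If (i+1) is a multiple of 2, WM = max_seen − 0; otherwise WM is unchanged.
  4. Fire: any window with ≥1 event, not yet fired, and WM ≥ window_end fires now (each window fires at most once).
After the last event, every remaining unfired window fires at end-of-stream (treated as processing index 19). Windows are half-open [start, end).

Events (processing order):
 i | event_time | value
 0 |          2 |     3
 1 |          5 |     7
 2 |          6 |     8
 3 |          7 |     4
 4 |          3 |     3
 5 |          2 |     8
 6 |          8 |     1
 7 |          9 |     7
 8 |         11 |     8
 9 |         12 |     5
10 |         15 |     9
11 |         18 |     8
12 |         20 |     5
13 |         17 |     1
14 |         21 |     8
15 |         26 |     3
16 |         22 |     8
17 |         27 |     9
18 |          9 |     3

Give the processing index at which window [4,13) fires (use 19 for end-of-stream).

11

i=0 t=2 v=3: → [0,9); WM=−∞
i=1 t=5 v=7: → [4,13),[0,9); WM=5
i=2 t=6 v=8: → [4,13),[0,9); WM=5
i=3 t=7 v=4: → [4,13),[0,9); WM=7
i=4 t=3 v=3: DROP (t<7-1); WM=7
i=5 t=2 v=8: DROP (t<7-1); WM=7
i=6 t=8 v=1: → [8,17),[4,13),[0,9); WM=7
i=7 t=9 v=7: → [8,17),[4,13); WM=9; [0,9) fires=8
i=8 t=11 v=8: → [8,17),[4,13); WM=9
i=9 t=12 v=5: → [12,21),[8,17),[4,13); WM=12
i=10 t=15 v=9: → [12,21),[8,17); WM=12
i=11 t=18 v=8: → [16,25),[12,21); WM=18; [4,13) fires=8 [8,17) fires=9
i=12 t=20 v=5: → [20,29),[16,25),[12,21); WM=18
i=13 t=17 v=1: → [16,25),[12,21); WM=20
i=14 t=21 v=8: → [20,29),[16,25); WM=20
i=15 t=26 v=3: → [24,33),[20,29); WM=26; [12,21) fires=9 [16,25) fires=8
i=16 t=22 v=8: DROP (t<26-1); WM=26
i=17 t=27 v=9: → [24,33),[20,29); WM=27
i=18 t=9 v=3: DROP (t<27-1); WM=27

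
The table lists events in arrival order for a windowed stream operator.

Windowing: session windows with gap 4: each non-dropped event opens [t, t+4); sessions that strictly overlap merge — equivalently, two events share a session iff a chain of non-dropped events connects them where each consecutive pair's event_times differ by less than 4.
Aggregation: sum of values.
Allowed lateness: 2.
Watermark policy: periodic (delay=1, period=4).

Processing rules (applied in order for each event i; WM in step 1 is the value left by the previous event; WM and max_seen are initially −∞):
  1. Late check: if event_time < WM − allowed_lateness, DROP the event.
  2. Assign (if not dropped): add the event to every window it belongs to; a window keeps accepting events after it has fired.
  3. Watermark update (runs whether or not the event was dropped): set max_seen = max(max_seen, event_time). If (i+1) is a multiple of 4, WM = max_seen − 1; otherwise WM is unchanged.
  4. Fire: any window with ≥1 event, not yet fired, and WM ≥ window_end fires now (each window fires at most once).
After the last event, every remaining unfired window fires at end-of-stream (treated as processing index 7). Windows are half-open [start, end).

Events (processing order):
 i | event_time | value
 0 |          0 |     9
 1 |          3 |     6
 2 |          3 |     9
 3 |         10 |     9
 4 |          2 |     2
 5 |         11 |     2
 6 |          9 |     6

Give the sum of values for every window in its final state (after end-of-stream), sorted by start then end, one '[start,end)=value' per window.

i=0 t=0 v=9: → [0,4); WM=−∞
i=1 t=3 v=6: → [0,7); WM=−∞
i=2 t=3 v=9: → [0,7); WM=−∞
i=3 t=10 v=9: → [10,14); WM=9
i=4 t=2 v=2: DROP (t<9-2); WM=9
i=5 t=11 v=2: → [10,15); WM=9
i=6 t=9 v=6: → [9,15); WM=9

[0,7)=24 [9,15)=17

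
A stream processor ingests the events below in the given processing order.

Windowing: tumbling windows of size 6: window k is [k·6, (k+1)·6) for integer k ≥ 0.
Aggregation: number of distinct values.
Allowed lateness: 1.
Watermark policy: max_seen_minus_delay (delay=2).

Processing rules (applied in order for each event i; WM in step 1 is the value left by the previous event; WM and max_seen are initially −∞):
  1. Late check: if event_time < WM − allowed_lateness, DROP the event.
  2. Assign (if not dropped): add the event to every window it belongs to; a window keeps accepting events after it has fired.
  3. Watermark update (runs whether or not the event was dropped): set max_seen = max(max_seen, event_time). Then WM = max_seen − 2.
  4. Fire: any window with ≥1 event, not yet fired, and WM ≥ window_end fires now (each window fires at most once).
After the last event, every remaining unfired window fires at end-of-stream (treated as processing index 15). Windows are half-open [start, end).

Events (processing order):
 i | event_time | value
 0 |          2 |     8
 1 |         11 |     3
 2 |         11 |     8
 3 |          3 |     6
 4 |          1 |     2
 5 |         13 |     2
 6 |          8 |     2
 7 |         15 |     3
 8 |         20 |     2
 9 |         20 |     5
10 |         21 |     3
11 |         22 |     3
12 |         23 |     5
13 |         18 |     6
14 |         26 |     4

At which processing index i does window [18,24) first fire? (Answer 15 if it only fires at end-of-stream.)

14

i=0 t=2 v=8: → [0,6); WM=0
i=1 t=11 v=3: → [6,12); WM=9; [0,6) fires=1
i=2 t=11 v=8: → [6,12); WM=9
i=3 t=3 v=6: DROP (t<9-1); WM=9
i=4 t=1 v=2: DROP (t<9-1); WM=9
i=5 t=13 v=2: → [12,18); WM=11
i=6 t=8 v=2: DROP (t<11-1); WM=11
i=7 t=15 v=3: → [12,18); WM=13; [6,12) fires=2
i=8 t=20 v=2: → [18,24); WM=18; [12,18) fires=2
i=9 t=20 v=5: → [18,24); WM=18
i=10 t=21 v=3: → [18,24); WM=19
i=11 t=22 v=3: → [18,24); WM=20
i=12 t=23 v=5: → [18,24); WM=21
i=13 t=18 v=6: DROP (t<21-1); WM=21
i=14 t=26 v=4: → [24,30); WM=24; [18,24) fires=3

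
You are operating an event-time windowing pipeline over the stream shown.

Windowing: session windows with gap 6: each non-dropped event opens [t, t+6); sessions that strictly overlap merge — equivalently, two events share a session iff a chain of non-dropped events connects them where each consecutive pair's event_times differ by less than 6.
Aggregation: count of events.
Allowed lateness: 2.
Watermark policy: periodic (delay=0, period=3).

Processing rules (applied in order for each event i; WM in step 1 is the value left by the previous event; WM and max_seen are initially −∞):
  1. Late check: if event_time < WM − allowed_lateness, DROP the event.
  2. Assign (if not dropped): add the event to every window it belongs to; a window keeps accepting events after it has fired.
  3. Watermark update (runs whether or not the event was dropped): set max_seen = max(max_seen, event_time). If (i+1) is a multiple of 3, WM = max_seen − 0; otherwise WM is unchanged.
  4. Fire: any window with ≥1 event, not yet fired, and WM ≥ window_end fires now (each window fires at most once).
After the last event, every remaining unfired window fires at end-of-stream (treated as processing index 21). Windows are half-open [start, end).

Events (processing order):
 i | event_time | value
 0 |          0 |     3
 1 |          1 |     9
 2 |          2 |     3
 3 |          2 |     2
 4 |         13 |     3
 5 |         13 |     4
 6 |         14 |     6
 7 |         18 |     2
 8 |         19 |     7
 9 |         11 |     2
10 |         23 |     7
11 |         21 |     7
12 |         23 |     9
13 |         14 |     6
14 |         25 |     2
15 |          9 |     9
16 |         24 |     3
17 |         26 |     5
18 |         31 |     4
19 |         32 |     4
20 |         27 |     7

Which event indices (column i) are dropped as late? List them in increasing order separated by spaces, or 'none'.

9 13 15

i=0 t=0 v=3: → [0,6); WM=−∞
i=1 t=1 v=9: → [0,7); WM=−∞
i=2 t=2 v=3: → [0,8); WM=2
i=3 t=2 v=2: → [0,8); WM=2
i=4 t=13 v=3: → [13,19); WM=2
i=5 t=13 v=4: → [13,19); WM=13
i=6 t=14 v=6: → [13,20); WM=13
i=7 t=18 v=2: → [13,24); WM=13
i=8 t=19 v=7: → [13,25); WM=19
i=9 t=11 v=2: DROP (t<19-2); WM=19
i=10 t=23 v=7: → [13,29); WM=19
i=11 t=21 v=7: → [13,29); WM=23
i=12 t=23 v=9: → [13,29); WM=23
i=13 t=14 v=6: DROP (t<23-2); WM=23
i=14 t=25 v=2: → [13,31); WM=25
i=15 t=9 v=9: DROP (t<25-2); WM=25
i=16 t=24 v=3: → [13,31); WM=25
i=17 t=26 v=5: → [13,32); WM=26
i=18 t=31 v=4: → [13,37); WM=26
i=19 t=32 v=4: → [13,38); WM=26
i=20 t=27 v=7: → [13,38); WM=32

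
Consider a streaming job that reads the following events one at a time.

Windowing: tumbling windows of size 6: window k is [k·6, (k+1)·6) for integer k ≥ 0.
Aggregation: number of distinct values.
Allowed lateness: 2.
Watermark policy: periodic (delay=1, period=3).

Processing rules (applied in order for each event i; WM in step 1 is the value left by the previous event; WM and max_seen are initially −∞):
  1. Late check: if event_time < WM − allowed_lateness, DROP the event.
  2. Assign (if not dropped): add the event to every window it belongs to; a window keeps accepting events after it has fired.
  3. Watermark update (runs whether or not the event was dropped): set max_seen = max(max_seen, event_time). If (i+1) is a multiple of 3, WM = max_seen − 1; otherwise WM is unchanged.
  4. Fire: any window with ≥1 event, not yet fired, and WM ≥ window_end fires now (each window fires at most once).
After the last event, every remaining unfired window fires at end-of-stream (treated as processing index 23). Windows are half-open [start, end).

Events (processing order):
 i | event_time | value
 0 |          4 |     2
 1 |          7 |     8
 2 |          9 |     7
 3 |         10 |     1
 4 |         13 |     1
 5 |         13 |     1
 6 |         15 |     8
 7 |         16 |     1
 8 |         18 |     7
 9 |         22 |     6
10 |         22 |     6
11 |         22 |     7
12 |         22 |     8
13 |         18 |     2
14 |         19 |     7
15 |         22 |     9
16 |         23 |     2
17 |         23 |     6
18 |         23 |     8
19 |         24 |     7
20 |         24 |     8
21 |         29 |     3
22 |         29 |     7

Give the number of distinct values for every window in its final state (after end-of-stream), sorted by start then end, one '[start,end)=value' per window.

i=0 t=4 v=2: → [0,6); WM=−∞
i=1 t=7 v=8: → [6,12); WM=−∞
i=2 t=9 v=7: → [6,12); WM=8; [0,6) fires=1
i=3 t=10 v=1: → [6,12); WM=8
i=4 t=13 v=1: → [12,18); WM=8
i=5 t=13 v=1: → [12,18); WM=12; [6,12) fires=3
i=6 t=15 v=8: → [12,18); WM=12
i=7 t=16 v=1: → [12,18); WM=12
i=8 t=18 v=7: → [18,24); WM=17
i=9 t=22 v=6: → [18,24); WM=17
i=10 t=22 v=6: → [18,24); WM=17
i=11 t=22 v=7: → [18,24); WM=21; [12,18) fires=2
i=12 t=22 v=8: → [18,24); WM=21
i=13 t=18 v=2: DROP (t<21-2); WM=21
i=14 t=19 v=7: → [18,24); WM=21
i=15 t=22 v=9: → [18,24); WM=21
i=16 t=23 v=2: → [18,24); WM=21
i=17 t=23 v=6: → [18,24); WM=22
i=18 t=23 v=8: → [18,24); WM=22
i=19 t=24 v=7: → [24,30); WM=22
i=20 t=24 v=8: → [24,30); WM=23
i=21 t=29 v=3: → [24,30); WM=23
i=22 t=29 v=7: → [24,30); WM=23

[0,6)=1 [6,12)=3 [12,18)=2 [18,24)=5 [24,30)=3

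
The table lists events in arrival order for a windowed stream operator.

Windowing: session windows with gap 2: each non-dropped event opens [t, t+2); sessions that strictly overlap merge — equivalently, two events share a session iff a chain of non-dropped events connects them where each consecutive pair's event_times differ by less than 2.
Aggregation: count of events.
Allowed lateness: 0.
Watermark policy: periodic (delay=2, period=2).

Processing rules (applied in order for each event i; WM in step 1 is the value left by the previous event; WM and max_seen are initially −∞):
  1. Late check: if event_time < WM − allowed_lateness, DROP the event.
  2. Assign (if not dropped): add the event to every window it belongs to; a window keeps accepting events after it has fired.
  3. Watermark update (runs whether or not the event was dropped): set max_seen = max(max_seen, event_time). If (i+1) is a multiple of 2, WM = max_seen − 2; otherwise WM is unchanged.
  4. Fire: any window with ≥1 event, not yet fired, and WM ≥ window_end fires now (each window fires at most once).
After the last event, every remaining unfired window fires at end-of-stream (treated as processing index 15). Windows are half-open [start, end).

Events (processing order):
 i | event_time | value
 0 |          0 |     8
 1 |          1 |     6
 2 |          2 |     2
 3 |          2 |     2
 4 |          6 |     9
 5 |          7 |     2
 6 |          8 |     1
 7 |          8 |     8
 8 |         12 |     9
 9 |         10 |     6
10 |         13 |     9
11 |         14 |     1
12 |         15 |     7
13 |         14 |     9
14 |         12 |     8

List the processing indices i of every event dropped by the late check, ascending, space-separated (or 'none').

14

i=0 t=0 v=8: → [0,2); WM=−∞
i=1 t=1 v=6: → [0,3); WM=-1
i=2 t=2 v=2: → [0,4); WM=-1
i=3 t=2 v=2: → [0,4); WM=0
i=4 t=6 v=9: → [6,8); WM=0
i=5 t=7 v=2: → [6,9); WM=5
i=6 t=8 v=1: → [6,10); WM=5
i=7 t=8 v=8: → [6,10); WM=6
i=8 t=12 v=9: → [12,14); WM=6
i=9 t=10 v=6: → [10,12); WM=10
i=10 t=13 v=9: → [12,15); WM=10
i=11 t=14 v=1: → [12,16); WM=12
i=12 t=15 v=7: → [12,17); WM=12
i=13 t=14 v=9: → [12,17); WM=13
i=14 t=12 v=8: DROP (t<13-0); WM=13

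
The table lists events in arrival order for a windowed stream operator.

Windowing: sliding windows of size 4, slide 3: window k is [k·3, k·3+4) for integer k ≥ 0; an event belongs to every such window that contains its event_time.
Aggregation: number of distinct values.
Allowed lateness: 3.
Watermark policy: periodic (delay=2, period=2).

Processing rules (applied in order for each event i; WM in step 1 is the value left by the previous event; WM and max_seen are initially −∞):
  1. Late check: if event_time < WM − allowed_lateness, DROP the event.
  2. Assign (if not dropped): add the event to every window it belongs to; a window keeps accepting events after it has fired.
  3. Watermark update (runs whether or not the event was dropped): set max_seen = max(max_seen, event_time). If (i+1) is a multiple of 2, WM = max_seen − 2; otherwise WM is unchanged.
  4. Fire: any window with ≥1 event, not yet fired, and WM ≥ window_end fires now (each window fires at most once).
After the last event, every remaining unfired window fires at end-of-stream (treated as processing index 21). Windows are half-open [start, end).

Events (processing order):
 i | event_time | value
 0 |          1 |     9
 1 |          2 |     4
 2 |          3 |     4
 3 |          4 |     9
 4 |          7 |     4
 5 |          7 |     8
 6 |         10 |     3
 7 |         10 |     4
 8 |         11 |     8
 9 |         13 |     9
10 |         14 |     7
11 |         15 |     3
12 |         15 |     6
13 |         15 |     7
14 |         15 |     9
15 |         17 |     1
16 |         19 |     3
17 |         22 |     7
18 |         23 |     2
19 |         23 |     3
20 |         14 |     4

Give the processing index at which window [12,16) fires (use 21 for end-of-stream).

17

i=0 t=1 v=9: → [0,4); WM=−∞
i=1 t=2 v=4: → [0,4); WM=0
i=2 t=3 v=4: → [3,7),[0,4); WM=0
i=3 t=4 v=9: → [3,7); WM=2
i=4 t=7 v=4: → [6,10); WM=2
i=5 t=7 v=8: → [6,10); WM=5; [0,4) fires=2
i=6 t=10 v=3: → [9,13); WM=5
i=7 t=10 v=4: → [9,13); WM=8; [3,7) fires=2
i=8 t=11 v=8: → [9,13); WM=8
i=9 t=13 v=9: → [12,16); WM=11; [6,10) fires=2
i=10 t=14 v=7: → [12,16); WM=11
i=11 t=15 v=3: → [15,19),[12,16); WM=13; [9,13) fires=3
i=12 t=15 v=6: → [15,19),[12,16); WM=13
i=13 t=15 v=7: → [15,19),[12,16); WM=13
i=14 t=15 v=9: → [15,19),[12,16); WM=13
i=15 t=17 v=1: → [15,19); WM=15
i=16 t=19 v=3: → [18,22); WM=15
i=17 t=22 v=7: → [21,25); WM=20; [12,16) fires=4 [15,19) fires=5
i=18 t=23 v=2: → [21,25); WM=20
i=19 t=23 v=3: → [21,25); WM=21
i=20 t=14 v=4: DROP (t<21-3); WM=21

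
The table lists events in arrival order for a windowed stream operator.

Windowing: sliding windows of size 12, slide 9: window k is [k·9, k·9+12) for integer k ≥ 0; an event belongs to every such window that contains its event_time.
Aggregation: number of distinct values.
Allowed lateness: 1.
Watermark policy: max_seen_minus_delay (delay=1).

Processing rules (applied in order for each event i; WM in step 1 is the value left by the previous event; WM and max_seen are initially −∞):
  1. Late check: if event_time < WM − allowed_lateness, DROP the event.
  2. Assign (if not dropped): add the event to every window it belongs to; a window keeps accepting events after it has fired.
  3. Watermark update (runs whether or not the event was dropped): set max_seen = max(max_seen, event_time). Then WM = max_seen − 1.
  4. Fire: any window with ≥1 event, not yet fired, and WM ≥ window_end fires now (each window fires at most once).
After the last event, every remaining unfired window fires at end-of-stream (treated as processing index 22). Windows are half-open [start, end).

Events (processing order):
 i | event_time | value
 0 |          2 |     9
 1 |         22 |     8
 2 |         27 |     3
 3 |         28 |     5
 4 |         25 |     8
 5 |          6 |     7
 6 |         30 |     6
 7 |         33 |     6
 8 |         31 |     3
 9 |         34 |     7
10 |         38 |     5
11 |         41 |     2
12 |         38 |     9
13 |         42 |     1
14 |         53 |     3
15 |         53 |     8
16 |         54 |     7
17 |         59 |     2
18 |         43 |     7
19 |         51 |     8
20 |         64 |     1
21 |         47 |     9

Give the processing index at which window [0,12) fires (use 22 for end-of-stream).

1

i=0 t=2 v=9: → [0,12); WM=1
i=1 t=22 v=8: → [18,30); WM=21; [0,12) fires=1
i=2 t=27 v=3: → [27,39),[18,30); WM=26
i=3 t=28 v=5: → [27,39),[18,30); WM=27
i=4 t=25 v=8: DROP (t<27-1); WM=27
i=5 t=6 v=7: DROP (t<27-1); WM=27
i=6 t=30 v=6: → [27,39); WM=29
i=7 t=33 v=6: → [27,39); WM=32; [18,30) fires=3
i=8 t=31 v=3: → [27,39); WM=32
i=9 t=34 v=7: → [27,39); WM=33
i=10 t=38 v=5: → [36,48),[27,39); WM=37
i=11 t=41 v=2: → [36,48); WM=40; [27,39) fires=4
i=12 t=38 v=9: DROP (t<40-1); WM=40
i=13 t=42 v=1: → [36,48); WM=41
i=14 t=53 v=3: → [45,57); WM=52; [36,48) fires=3
i=15 t=53 v=8: → [45,57); WM=52
i=16 t=54 v=7: → [54,66),[45,57); WM=53
i=17 t=59 v=2: → [54,66); WM=58; [45,57) fires=3
i=18 t=43 v=7: DROP (t<58-1); WM=58
i=19 t=51 v=8: DROP (t<58-1); WM=58
i=20 t=64 v=1: → [63,75),[54,66); WM=63
i=21 t=47 v=9: DROP (t<63-1); WM=63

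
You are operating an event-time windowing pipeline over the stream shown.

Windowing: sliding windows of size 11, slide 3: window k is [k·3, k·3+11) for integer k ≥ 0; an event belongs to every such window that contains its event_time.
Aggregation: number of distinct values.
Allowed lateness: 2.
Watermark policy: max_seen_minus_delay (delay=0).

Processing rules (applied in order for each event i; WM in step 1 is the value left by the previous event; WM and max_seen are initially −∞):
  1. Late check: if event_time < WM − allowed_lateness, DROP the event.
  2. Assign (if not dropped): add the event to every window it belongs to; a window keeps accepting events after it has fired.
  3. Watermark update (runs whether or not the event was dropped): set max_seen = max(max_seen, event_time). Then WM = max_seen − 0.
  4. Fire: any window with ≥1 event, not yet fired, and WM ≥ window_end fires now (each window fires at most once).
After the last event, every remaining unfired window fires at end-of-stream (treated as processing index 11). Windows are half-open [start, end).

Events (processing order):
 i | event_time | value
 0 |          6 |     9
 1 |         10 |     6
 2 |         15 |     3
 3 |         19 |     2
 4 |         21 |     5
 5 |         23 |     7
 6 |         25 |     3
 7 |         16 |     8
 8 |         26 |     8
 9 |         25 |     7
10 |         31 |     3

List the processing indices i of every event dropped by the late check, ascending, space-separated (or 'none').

i=0 t=6 v=9: → [6,17),[3,14),[0,11); WM=6
i=1 t=10 v=6: → [9,20),[6,17),[3,14),[0,11); WM=10
i=2 t=15 v=3: → [15,26),[12,23),[9,20),[6,17); WM=15; [0,11) fires=2 [3,14) fires=2
i=3 t=19 v=2: → [18,29),[15,26),[12,23),[9,20); WM=19; [6,17) fires=3
i=4 t=21 v=5: → [21,32),[18,29),[15,26),[12,23); WM=21; [9,20) fires=3
i=5 t=23 v=7: → [21,32),[18,29),[15,26); WM=23; [12,23) fires=3
i=6 t=25 v=3: → [24,35),[21,32),[18,29),[15,26); WM=25
i=7 t=16 v=8: DROP (t<25-2); WM=25
i=8 t=26 v=8: → [24,35),[21,32),[18,29); WM=26; [15,26) fires=4
i=9 t=25 v=7: → [24,35),[21,32),[18,29),[15,26); WM=26
i=10 t=31 v=3: → [30,41),[27,38),[24,35),[21,32); WM=31; [18,29) fires=5

7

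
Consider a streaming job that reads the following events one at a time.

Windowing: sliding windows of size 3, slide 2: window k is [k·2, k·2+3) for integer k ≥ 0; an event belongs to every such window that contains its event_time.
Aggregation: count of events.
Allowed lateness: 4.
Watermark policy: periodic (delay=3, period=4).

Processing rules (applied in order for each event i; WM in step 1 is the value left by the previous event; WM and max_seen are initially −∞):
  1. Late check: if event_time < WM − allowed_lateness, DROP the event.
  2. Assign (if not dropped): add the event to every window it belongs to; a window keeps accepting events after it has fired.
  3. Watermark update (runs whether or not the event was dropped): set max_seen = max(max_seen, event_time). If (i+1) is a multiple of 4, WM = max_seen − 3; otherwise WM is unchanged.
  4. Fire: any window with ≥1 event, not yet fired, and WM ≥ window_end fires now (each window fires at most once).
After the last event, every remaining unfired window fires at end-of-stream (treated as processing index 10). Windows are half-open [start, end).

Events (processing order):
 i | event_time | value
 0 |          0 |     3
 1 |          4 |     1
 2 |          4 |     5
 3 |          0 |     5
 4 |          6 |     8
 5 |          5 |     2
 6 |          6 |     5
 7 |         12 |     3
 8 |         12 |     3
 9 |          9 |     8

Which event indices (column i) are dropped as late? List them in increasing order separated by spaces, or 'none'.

i=0 t=0 v=3: → [0,3); WM=−∞
i=1 t=4 v=1: → [4,7),[2,5); WM=−∞
i=2 t=4 v=5: → [4,7),[2,5); WM=−∞
i=3 t=0 v=5: → [0,3); WM=1
i=4 t=6 v=8: → [6,9),[4,7); WM=1
i=5 t=5 v=2: → [4,7); WM=1
i=6 t=6 v=5: → [6,9),[4,7); WM=1
i=7 t=12 v=3: → [12,15),[10,13); WM=9; [0,3) fires=2 [2,5) fires=2 [4,7) fires=5 [6,9) fires=2
i=8 t=12 v=3: → [12,15),[10,13); WM=9
i=9 t=9 v=8: → [8,11); WM=9

none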